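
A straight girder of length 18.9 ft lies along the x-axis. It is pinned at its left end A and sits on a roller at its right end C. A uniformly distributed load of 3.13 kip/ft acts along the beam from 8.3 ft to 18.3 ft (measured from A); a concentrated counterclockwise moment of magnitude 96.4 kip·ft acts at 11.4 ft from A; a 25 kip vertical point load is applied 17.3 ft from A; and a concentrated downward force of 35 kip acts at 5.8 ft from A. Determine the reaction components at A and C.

Resultant of the distributed load: 3.13 × 10 = 31.3 kip at 13.3 ft from A.
ΣM about A: C_y·18.9 − (3.13·10)·13.3 + 96.4 − 25·17.3 − 35·5.8 = 0 → C_y = 955.39/18.9 = 50.5497 ≈ 50.55 kip.
ΣF_y = 0: A_y + 50.5497 − 3.13·10 − 25 − 35 = 0 → A_y = 40.75 kip.
ΣF_x = 0: no horizontal applied forces, so A_x = 0.

A_x = 0, A_y = 40.75 kip, C_y = 50.55 kip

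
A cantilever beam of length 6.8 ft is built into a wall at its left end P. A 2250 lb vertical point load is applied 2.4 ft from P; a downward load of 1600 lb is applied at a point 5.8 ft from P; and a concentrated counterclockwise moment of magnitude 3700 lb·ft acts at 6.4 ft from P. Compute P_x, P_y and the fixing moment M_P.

ΣF_x = 0: P_x = 0.
ΣF_y = 0: P_y − 2250 − 1600 = 0 → P_y = 3850 lb.
ΣM about P: M_P − 2250·2.4 − 1600·5.8 + 3700 = 0 → M_P = 10980 lb·ft.

P_x = 0, P_y = 3850 lb, M_P = 10980 lb·ft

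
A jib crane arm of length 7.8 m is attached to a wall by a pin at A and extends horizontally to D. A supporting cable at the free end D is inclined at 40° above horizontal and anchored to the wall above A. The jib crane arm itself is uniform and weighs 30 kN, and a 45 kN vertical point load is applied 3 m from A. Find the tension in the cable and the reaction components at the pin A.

ΣM about A: T·sin40°·7.8 − 30·3.9 − 45·3 = 0 → T = 252/(7.8·0.642788) = 50.2618 ≈ 50.26 kN.
ΣF_x = 0: A_x − T·cos40° = 0 → A_x = 50.2618 × 0.766044 = 38.50 kN.
ΣF_y = 0: A_y + T·sin40° − 30 − 45 = 0 → A_y = 75 − 50.2618 × 0.642788 = 42.69 kN.

T = 50.26 kN, A_x = 38.50 kN, A_y = 42.69 kN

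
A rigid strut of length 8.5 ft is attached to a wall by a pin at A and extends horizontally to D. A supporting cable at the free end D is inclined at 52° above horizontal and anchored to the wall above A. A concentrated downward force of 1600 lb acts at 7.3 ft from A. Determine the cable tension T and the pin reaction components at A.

T = 1744 lb, A_x = 1074 lb, A_y = 225.9 lb

ΣM about A: T·sin52°·8.5 − 1600·7.3 = 0 → T = 11680/(8.5·0.788011) = 1743.78 ≈ 1744 lb.
ΣF_x = 0: A_x − T·cos52° = 0 → A_x = 1743.78 × 0.615661 = 1074 lb.
ΣF_y = 0: A_y + T·sin52° − 1600 = 0 → A_y = 1600 − 1743.78 × 0.788011 = 225.9 lb.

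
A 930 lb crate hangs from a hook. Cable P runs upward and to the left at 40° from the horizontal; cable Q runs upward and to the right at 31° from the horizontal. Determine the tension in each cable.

ΣF_x = 0: −T_P·cos40° + T_Q·cos31° = 0 → T_Q = 0.893693·T_P.
ΣF_y = 0: T_P·sin40° + T_Q·sin31° = 930.
Substitute: T_P·(0.642788 + 0.893693·0.515038) = 930 → T_P = 843.099 ≈ 843.1 lb.
Then T_Q = 0.893693 × 843.099 = 753.5 lb.

T_P = 843.1 lb, T_Q = 753.5 lb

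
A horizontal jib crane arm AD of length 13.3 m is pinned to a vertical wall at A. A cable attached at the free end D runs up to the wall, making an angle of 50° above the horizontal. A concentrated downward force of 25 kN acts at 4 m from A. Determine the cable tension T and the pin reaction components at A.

ΣM about A: T·sin50°·13.3 − 25·4 = 0 → T = 100/(13.3·0.766044) = 9.8151 ≈ 9.815 kN.
ΣF_x = 0: A_x − T·cos50° = 0 → A_x = 9.8151 × 0.642788 = 6.309 kN.
ΣF_y = 0: A_y + T·sin50° − 25 = 0 → A_y = 25 − 9.8151 × 0.766044 = 17.48 kN.

T = 9.815 kN, A_x = 6.309 kN, A_y = 17.48 kN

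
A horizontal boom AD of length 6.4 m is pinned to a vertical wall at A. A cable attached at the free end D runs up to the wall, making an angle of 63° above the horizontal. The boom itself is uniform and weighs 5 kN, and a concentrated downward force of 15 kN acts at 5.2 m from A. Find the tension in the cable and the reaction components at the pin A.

T = 16.48 kN, A_x = 7.484 kN, A_y = 5.312 kN

ΣM about A: T·sin63°·6.4 − 5·3.2 − 15·5.2 = 0 → T = 94/(6.4·0.891007) = 16.4842 ≈ 16.48 kN.
ΣF_x = 0: A_x − T·cos63° = 0 → A_x = 16.4842 × 0.45399 = 7.484 kN.
ΣF_y = 0: A_y + T·sin63° − 5 − 15 = 0 → A_y = 20 − 16.4842 × 0.891007 = 5.312 kN.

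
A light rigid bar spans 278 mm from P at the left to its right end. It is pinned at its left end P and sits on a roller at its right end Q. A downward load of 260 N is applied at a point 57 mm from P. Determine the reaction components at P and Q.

P_x = 0, P_y = 206.7 N, Q_y = 53.31 N

Taking moments about P: Q_y·278 − 260·57 = 0 → Q_y = 14820/278 = 53.3094 ≈ 53.31 N.
ΣF_y = 0: P_y + 53.3094 − 260 = 0 → P_y = 206.7 N.
ΣF_x = 0: no horizontal applied forces, so P_x = 0.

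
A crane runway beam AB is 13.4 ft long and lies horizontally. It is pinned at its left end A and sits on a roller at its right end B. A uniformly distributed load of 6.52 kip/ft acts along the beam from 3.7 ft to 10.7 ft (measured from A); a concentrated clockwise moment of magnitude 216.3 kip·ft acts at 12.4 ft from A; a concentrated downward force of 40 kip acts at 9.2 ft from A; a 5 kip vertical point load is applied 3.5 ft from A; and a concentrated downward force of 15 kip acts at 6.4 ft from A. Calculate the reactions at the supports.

Resultant of the distributed load: 6.52 × 7 = 45.64 kip at 7.2 ft from A.
ΣM about A: B_y·13.4 − (6.52·7)·7.2 − 216.3 − 40·9.2 − 5·3.5 − 15·6.4 = 0 → B_y = 1026.408/13.4 = 76.5976 ≈ 76.60 kip.
ΣF_y = 0: A_y + 76.5976 − 6.52·7 − 40 − 5 − 15 = 0 → A_y = 29.04 kip.
ΣF_x = 0: no horizontal applied forces, so A_x = 0.

A_x = 0, A_y = 29.04 kip, B_y = 76.60 kip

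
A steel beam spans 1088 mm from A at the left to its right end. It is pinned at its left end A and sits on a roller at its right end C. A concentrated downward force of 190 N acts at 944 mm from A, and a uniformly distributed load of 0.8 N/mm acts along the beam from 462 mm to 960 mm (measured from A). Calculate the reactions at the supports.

A_x = 0, A_y = 163.2 N, C_y = 425.2 N

Resultant of the distributed load: 0.8 × 498 = 398.4 N at 711 mm from A.
Taking moments about A: C_y·1088 − 190·944 − (0.8·498)·711 = 0 → C_y = 462622.4/1088 = 425.204 ≈ 425.2 N.
ΣF_y = 0: A_y + 425.204 − 190 − 0.8·498 = 0 → A_y = 163.2 N.
ΣF_x = 0: no horizontal applied forces, so A_x = 0.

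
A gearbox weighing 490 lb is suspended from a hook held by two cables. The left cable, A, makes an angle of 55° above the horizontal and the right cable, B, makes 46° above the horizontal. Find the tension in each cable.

T_A = 346.8 lb, T_B = 286.3 lb

ΣF_x = 0: −T_A·cos55° + T_B·cos46° = 0 → T_B = 0.825696·T_A.
ΣF_y = 0: T_A·sin55° + T_B·sin46° = 490.
Substitute: T_A·(0.819152 + 0.825696·0.71934) = 490 → T_A = 346.753 ≈ 346.8 lb.
Then T_B = 0.825696 × 346.753 = 286.3 lb.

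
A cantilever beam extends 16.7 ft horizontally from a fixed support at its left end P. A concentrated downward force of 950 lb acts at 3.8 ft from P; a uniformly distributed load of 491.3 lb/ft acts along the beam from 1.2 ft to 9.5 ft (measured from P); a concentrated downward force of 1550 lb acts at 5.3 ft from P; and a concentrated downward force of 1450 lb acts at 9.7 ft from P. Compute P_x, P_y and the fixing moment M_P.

Resultant of the distributed load: 491.3 × 8.3 = 4077.79 lb at 5.35 ft from P.
ΣF_x = 0: P_x = 0.
ΣF_y = 0: P_y − 950 − 491.3·8.3 − 1550 − 1450 = 0 → P_y = 8028 lb.
ΣM about P: M_P − 950·3.8 − (491.3·8.3)·5.35 − 1550·5.3 − 1450·9.7 = 0 → M_P = 47710 lb·ft.

P_x = 0, P_y = 8028 lb, M_P = 47710 lb·ft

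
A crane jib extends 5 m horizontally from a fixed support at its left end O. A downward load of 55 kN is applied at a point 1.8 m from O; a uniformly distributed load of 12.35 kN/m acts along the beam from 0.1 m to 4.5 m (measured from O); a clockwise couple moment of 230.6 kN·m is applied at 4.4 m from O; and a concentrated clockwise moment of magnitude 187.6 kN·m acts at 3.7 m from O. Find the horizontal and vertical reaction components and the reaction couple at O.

Resultant of the distributed load: 12.35 × 4.4 = 54.34 kN at 2.3 m from O.
ΣF_x = 0: O_x = 0.
ΣF_y = 0: O_y − 55 − 12.35·4.4 = 0 → O_y = 109.3 kN.
ΣM about O: M_O − 55·1.8 − (12.35·4.4)·2.3 − 230.6 − 187.6 = 0 → M_O = 642.2 kN·m.

O_x = 0, O_y = 109.3 kN, M_O = 642.2 kN·m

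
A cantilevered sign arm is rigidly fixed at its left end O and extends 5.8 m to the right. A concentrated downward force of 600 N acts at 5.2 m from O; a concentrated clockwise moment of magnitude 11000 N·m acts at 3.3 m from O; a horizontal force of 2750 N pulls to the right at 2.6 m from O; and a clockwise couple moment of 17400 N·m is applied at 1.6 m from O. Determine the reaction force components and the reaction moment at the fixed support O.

ΣF_x = 0: O_x + 2750 = 0 → O_x = -2750 N.
ΣF_y = 0: O_y − 600 = 0 → O_y = 600.0 N.
ΣM about O: M_O − 600·5.2 − 11000 − 17400 = 0 → M_O = 31520 N·m.

O_x = -2750 N, O_y = 600.0 N, M_O = 31520 N·m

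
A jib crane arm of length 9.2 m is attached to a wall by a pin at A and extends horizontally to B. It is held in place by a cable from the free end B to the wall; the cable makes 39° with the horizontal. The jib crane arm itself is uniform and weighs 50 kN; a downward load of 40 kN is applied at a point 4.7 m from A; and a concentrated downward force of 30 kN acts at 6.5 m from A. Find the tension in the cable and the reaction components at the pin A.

ΣM about A: T·sin39°·9.2 − 50·4.6 − 40·4.7 − 30·6.5 = 0 → T = 613/(9.2·0.62932) = 105.877 ≈ 105.9 kN.
ΣF_x = 0: A_x − T·cos39° = 0 → A_x = 105.877 × 0.777146 = 82.28 kN.
ΣF_y = 0: A_y + T·sin39° − 50 − 40 − 30 = 0 → A_y = 120 − 105.877 × 0.62932 = 53.37 kN.

T = 105.9 kN, A_x = 82.28 kN, A_y = 53.37 kN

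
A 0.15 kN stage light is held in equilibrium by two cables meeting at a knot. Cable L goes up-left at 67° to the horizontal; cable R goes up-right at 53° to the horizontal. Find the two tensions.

ΣF_x = 0: −T_L·cos67° + T_R·cos53° = 0 → T_R = 0.649255·T_L.
ΣF_y = 0: T_L·sin67° + T_R·sin53° = 0.15.
Substitute: T_L·(0.920505 + 0.649255·0.798636) = 0.15 → T_L = 0.104237 ≈ 0.1042 kN.
Then T_R = 0.649255 × 0.104237 = 0.06768 kN.

T_L = 0.1042 kN, T_R = 0.06768 kN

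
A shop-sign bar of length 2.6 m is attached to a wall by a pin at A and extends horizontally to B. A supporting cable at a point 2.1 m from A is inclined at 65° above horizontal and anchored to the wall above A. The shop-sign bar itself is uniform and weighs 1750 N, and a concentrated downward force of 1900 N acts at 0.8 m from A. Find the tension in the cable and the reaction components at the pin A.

T = 1994 N, A_x = 842.7 N, A_y = 1843 N

ΣM about A: T·sin65°·2.1 − 1750·1.3 − 1900·0.8 = 0 → T = 3795/(2.1·0.906308) = 1993.96 ≈ 1994 N.
ΣF_x = 0: A_x − T·cos65° = 0 → A_x = 1993.96 × 0.422618 = 842.7 N.
ΣF_y = 0: A_y + T·sin65° − 1750 − 1900 = 0 → A_y = 3650 − 1993.96 × 0.906308 = 1843 N.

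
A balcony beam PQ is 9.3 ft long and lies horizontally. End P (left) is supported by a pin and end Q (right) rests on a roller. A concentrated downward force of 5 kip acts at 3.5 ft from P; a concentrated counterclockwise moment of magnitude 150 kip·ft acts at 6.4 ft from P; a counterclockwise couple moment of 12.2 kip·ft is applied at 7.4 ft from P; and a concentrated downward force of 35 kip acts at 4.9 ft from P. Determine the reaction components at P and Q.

Moments about P: Q_y·9.3 − 5·3.5 + 150 + 12.2 − 35·4.9 = 0 → Q_y = 26.8/9.3 = 2.88172 ≈ 2.882 kip.
ΣF_y = 0: P_y + 2.88172 − 5 − 35 = 0 → P_y = 37.12 kip.
ΣF_x = 0: no horizontal applied forces, so P_x = 0.

P_x = 0, P_y = 37.12 kip, Q_y = 2.882 kip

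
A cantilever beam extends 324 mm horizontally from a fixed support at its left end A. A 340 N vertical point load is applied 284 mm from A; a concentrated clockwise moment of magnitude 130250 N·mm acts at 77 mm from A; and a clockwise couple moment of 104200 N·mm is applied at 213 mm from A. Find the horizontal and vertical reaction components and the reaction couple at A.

A_x = 0, A_y = 340.0 N, M_A = 331000 N·mm

ΣF_x = 0: A_x = 0.
ΣF_y = 0: A_y − 340 = 0 → A_y = 340.0 N.
ΣM about A: M_A − 340·284 − 130250 − 104200 = 0 → M_A = 331000 N·mm.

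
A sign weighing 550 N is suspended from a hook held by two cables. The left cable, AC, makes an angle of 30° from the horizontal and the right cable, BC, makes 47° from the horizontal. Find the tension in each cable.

ΣF_x = 0: −T_AC·cos30° + T_BC·cos47° = 0 → T_BC = 1.26984·T_AC.
ΣF_y = 0: T_AC·sin30° + T_BC·sin47° = 550.
Substitute: T_AC·(0.5 + 1.26984·0.731354) = 550 → T_AC = 384.965 ≈ 385.0 N.
Then T_BC = 1.26984 × 384.965 = 488.8 N.

T_AC = 385.0 N, T_BC = 488.8 N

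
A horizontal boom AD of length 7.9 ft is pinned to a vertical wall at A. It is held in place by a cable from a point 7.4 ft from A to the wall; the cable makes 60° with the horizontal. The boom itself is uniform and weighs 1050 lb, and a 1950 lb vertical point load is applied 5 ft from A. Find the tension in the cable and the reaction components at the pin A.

T = 2169 lb, A_x = 1084 lb, A_y = 1122 lb

ΣM about A: T·sin60°·7.4 − 1050·3.95 − 1950·5 = 0 → T = 13897.5/(7.4·0.866025) = 2168.58 ≈ 2169 lb.
ΣF_x = 0: A_x − T·cos60° = 0 → A_x = 2168.58 × 0.5 = 1084 lb.
ΣF_y = 0: A_y + T·sin60° − 1050 − 1950 = 0 → A_y = 3000 − 2168.58 × 0.866025 = 1122 lb.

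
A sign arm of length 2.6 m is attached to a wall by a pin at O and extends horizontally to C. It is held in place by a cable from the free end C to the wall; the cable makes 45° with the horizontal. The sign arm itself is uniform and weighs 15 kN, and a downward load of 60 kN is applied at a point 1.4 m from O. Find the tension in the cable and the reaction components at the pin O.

T = 56.30 kN, O_x = 39.81 kN, O_y = 35.19 kN

ΣM about O: T·sin45°·2.6 − 15·1.3 − 60·1.4 = 0 → T = 103.5/(2.6·0.707107) = 56.2966 ≈ 56.30 kN.
ΣF_x = 0: O_x − T·cos45° = 0 → O_x = 56.2966 × 0.707107 = 39.81 kN.
ΣF_y = 0: O_y + T·sin45° − 15 − 60 = 0 → O_y = 75 − 56.2966 × 0.707107 = 35.19 kN.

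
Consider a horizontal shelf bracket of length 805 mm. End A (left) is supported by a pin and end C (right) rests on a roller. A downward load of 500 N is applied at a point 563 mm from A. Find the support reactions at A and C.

A_x = 0, A_y = 150.3 N, C_y = 349.7 N

Taking moments about A: C_y·805 − 500·563 = 0 → C_y = 281500/805 = 349.689 ≈ 349.7 N.
ΣF_y = 0: A_y + 349.689 − 500 = 0 → A_y = 150.3 N.
ΣF_x = 0: no horizontal applied forces, so A_x = 0.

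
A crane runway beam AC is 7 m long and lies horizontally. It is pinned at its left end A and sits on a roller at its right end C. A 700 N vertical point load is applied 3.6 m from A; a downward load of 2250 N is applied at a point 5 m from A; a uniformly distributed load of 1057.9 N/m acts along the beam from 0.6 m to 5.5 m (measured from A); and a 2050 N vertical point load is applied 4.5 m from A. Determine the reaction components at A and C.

Resultant of the distributed load: 1057.9 × 4.9 = 5183.71 N at 3.05 m from A.
Taking moments about A: C_y·7 − 700·3.6 − 2250·5 − (1057.9·4.9)·3.05 − 2050·4.5 = 0 → C_y = 38805.3155/7 = 5543.62 ≈ 5544 N.
ΣF_y = 0: A_y + 5543.62 − 700 − 2250 − 1057.9·4.9 − 2050 = 0 → A_y = 4640 N.
ΣF_x = 0: no horizontal applied forces, so A_x = 0.

A_x = 0, A_y = 4640 N, C_y = 5544 N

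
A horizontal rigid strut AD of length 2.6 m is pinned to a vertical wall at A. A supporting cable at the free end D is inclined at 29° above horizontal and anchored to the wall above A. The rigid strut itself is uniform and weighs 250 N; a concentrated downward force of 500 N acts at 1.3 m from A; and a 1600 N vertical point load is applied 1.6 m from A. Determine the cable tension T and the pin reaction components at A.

T = 2804 N, A_x = 2453 N, A_y = 990.4 N

ΣM about A: T·sin29°·2.6 − 250·1.3 − 500·1.3 − 1600·1.6 = 0 → T = 3535/(2.6·0.48481) = 2804.43 ≈ 2804 N.
ΣF_x = 0: A_x − T·cos29° = 0 → A_x = 2804.43 × 0.87462 = 2453 N.
ΣF_y = 0: A_y + T·sin29° − 250 − 500 − 1600 = 0 → A_y = 2350 − 2804.43 × 0.48481 = 990.4 N.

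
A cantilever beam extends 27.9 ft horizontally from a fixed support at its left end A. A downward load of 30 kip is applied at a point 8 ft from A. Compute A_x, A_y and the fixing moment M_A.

ΣF_x = 0: A_x = 0.
ΣF_y = 0: A_y − 30 = 0 → A_y = 30.00 kip.
ΣM about A: M_A − 30·8 = 0 → M_A = 240.0 kip·ft.

A_x = 0, A_y = 30.00 kip, M_A = 240.0 kip·ft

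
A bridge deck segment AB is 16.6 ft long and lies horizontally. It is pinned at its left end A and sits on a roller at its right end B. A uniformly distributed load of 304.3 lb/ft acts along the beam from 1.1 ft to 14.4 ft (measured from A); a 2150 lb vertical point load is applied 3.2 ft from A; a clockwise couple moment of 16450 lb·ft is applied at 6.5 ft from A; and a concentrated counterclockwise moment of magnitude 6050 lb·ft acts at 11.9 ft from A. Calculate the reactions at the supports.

A_x = 0, A_y = 3267 lb, B_y = 2930 lb

Resultant of the distributed load: 304.3 × 13.3 = 4047.19 lb at 7.75 ft from A.
Moments about A: B_y·16.6 − (304.3·13.3)·7.75 − 2150·3.2 − 16450 + 6050 = 0 → B_y = 48645.7225/16.6 = 2930.47 ≈ 2930 lb.
ΣF_y = 0: A_y + 2930.47 − 304.3·13.3 − 2150 = 0 → A_y = 3267 lb.
ΣF_x = 0: no horizontal applied forces, so A_x = 0.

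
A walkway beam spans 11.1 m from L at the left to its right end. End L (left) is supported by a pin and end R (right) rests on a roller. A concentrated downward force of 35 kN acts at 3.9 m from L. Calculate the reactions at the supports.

L_x = 0, L_y = 22.70 kN, R_y = 12.30 kN

Taking moments about L: R_y·11.1 − 35·3.9 = 0 → R_y = 136.5/11.1 = 12.2973 ≈ 12.30 kN.
ΣF_y = 0: L_y + 12.2973 − 35 = 0 → L_y = 22.70 kN.
ΣF_x = 0: no horizontal applied forces, so L_x = 0.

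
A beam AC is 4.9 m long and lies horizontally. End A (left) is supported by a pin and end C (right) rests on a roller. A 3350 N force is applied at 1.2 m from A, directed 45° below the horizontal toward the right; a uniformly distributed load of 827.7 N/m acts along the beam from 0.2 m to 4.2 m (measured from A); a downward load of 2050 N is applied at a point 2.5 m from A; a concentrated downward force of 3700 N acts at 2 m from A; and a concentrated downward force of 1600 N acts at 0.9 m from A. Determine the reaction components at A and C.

Resultant of the distributed load: 827.7 × 4 = 3310.8 N at 2.2 m from A.
Taking moments about A: C_y·4.9 − 3350·sin45°·1.2 − (827.7·4)·2.2 − 2050·2.5 − 3700·2 − 1600·0.9 = 0 → C_y = 24091.3/4.9 = 4916.59 ≈ 4917 N.
ΣF_y = 0: A_y + 4916.59 − 3350·sin45° − 827.7·4 − 2050 − 3700 − 1600 = 0 → A_y = 8113 N.
ΣF_x = 0: A_x + 3350·cos45° = 0 → A_x = -2369 N.

A_x = -2369 N, A_y = 8113 N, C_y = 4917 N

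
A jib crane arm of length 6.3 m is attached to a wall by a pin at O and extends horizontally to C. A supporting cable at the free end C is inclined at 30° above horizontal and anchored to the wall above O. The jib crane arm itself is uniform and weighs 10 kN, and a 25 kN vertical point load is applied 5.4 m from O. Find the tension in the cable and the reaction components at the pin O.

ΣM about O: T·sin30°·6.3 − 10·3.15 − 25·5.4 = 0 → T = 166.5/(6.3·0.5) = 52.8571 ≈ 52.86 kN.
ΣF_x = 0: O_x − T·cos30° = 0 → O_x = 52.8571 × 0.866025 = 45.78 kN.
ΣF_y = 0: O_y + T·sin30° − 10 − 25 = 0 → O_y = 35 − 52.8571 × 0.5 = 8.571 kN.

T = 52.86 kN, O_x = 45.78 kN, O_y = 8.571 kN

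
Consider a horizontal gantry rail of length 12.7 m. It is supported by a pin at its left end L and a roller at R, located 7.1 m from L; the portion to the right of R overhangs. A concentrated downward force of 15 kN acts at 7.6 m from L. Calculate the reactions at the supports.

L_x = 0, L_y = -1.056 kN, R_y = 16.06 kN

Moments about L: R_y·7.1 − 15·7.6 = 0 → R_y = 114/7.1 = 16.0563 ≈ 16.06 kN.
ΣF_y = 0: L_y + 16.0563 − 15 = 0 → L_y = -1.056 kN.
ΣF_x = 0: no horizontal applied forces, so L_x = 0.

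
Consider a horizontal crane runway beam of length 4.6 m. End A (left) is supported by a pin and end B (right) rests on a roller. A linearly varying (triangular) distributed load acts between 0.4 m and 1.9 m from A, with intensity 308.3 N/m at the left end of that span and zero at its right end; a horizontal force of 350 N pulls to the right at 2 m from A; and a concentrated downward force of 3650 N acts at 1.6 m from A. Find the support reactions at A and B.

Resultant of the triangular load: ½ × 308.3 × 1.5 = 231.225 N, acting at 0.9 m from A (one-third of the span from the peak).
Moments about A: B_y·4.6 − (½·308.3·1.5)·0.9 − 3650·1.6 = 0 → B_y = 6048.1025/4.6 = 1314.8 ≈ 1315 N.
ΣF_y = 0: A_y + 1314.8 − ½·308.3·1.5 − 3650 = 0 → A_y = 2566 N.
ΣF_x = 0: A_x + 350 = 0 → A_x = -350.0 N.

A_x = -350.0 N, A_y = 2566 N, B_y = 1315 N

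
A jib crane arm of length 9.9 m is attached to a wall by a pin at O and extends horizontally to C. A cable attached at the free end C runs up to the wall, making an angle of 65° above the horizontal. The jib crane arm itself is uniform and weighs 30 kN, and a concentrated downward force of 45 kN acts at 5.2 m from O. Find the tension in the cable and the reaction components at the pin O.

T = 42.63 kN, O_x = 18.02 kN, O_y = 36.36 kN

ΣM about O: T·sin65°·9.9 − 30·4.95 − 45·5.2 = 0 → T = 382.5/(9.9·0.906308) = 42.6305 ≈ 42.63 kN.
ΣF_x = 0: O_x − T·cos65° = 0 → O_x = 42.6305 × 0.422618 = 18.02 kN.
ΣF_y = 0: O_y + T·sin65° − 30 − 45 = 0 → O_y = 75 − 42.6305 × 0.906308 = 36.36 kN.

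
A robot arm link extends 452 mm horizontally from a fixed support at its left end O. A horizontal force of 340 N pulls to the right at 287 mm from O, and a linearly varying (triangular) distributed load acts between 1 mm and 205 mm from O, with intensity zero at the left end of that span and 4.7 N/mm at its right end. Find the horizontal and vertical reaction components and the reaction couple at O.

Resultant of the triangular load: ½ × 4.7 × 204 = 479.4 N, acting at 137 mm from O (one-third of the span from the peak).
ΣF_x = 0: O_x + 340 = 0 → O_x = -340.0 N.
ΣF_y = 0: O_y − ½·4.7·204 = 0 → O_y = 479.4 N.
ΣM about O: M_O − (½·4.7·204)·137 = 0 → M_O = 65680 N·mm.

O_x = -340.0 N, O_y = 479.4 N, M_O = 65680 N·mm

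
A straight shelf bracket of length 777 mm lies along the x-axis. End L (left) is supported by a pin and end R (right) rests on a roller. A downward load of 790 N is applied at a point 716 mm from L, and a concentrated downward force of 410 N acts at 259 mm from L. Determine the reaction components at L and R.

L_x = 0, L_y = 335.4 N, R_y = 864.6 N

ΣM about L: R_y·777 − 790·716 − 410·259 = 0 → R_y = 671830/777 = 864.646 ≈ 864.6 N.
ΣF_y = 0: L_y + 864.646 − 790 − 410 = 0 → L_y = 335.4 N.
ΣF_x = 0: no horizontal applied forces, so L_x = 0.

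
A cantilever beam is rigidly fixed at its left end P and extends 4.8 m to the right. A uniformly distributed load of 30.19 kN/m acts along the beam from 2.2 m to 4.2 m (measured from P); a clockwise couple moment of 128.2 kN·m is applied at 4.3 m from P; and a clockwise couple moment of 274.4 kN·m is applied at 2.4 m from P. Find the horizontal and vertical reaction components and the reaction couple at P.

Resultant of the distributed load: 30.19 × 2 = 60.38 kN at 3.2 m from P.
ΣF_x = 0: P_x = 0.
ΣF_y = 0: P_y − 30.19·2 = 0 → P_y = 60.38 kN.
ΣM about P: M_P − (30.19·2)·3.2 − 128.2 − 274.4 = 0 → M_P = 595.8 kN·m.

P_x = 0, P_y = 60.38 kN, M_P = 595.8 kN·m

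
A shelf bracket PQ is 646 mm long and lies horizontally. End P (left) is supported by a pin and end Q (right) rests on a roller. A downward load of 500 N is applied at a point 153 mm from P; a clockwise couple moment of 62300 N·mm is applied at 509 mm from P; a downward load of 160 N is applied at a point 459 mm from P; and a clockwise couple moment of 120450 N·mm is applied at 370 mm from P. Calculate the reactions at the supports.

ΣM about P: Q_y·646 − 500·153 − 62300 − 160·459 − 120450 = 0 → Q_y = 332690/646 = 515.0 N.
ΣF_y = 0: P_y + 515 − 500 − 160 = 0 → P_y = 145.0 N.
ΣF_x = 0: no horizontal applied forces, so P_x = 0.

P_x = 0, P_y = 145.0 N, Q_y = 515.0 N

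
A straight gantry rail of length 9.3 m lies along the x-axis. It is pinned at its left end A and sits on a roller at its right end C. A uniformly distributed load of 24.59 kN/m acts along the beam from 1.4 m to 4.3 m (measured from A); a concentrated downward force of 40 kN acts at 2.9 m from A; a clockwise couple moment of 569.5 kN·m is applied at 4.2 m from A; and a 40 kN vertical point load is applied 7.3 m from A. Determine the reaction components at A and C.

Resultant of the distributed load: 24.59 × 2.9 = 71.311 kN at 2.85 m from A.
Moments about A: C_y·9.3 − (24.59·2.9)·2.85 − 40·2.9 − 569.5 − 40·7.3 = 0 → C_y = 1180.73635/9.3 = 126.961 ≈ 127.0 kN.
ΣF_y = 0: A_y + 126.961 − 24.59·2.9 − 40 − 40 = 0 → A_y = 24.35 kN.
ΣF_x = 0: no horizontal applied forces, so A_x = 0.

A_x = 0, A_y = 24.35 kN, C_y = 127.0 kN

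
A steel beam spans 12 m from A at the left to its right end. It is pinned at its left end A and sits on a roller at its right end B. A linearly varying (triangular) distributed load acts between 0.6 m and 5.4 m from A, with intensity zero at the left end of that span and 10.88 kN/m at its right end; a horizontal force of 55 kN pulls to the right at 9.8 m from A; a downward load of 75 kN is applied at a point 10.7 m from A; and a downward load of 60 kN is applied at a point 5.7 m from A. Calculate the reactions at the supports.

A_x = -55.00 kN, A_y = 57.47 kN, B_y = 103.6 kN

Resultant of the triangular load: ½ × 10.88 × 4.8 = 26.112 kN, acting at 3.8 m from A (one-third of the span from the peak).
Taking moments about A: B_y·12 − (½·10.88·4.8)·3.8 − 75·10.7 − 60·5.7 = 0 → B_y = 1243.7256/12 = 103.644 ≈ 103.6 kN.
ΣF_y = 0: A_y + 103.644 − ½·10.88·4.8 − 75 − 60 = 0 → A_y = 57.47 kN.
ΣF_x = 0: A_x + 55 = 0 → A_x = -55.00 kN.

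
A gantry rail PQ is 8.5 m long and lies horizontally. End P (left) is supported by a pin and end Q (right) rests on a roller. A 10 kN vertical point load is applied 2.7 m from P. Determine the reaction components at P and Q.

Moments about P: Q_y·8.5 − 10·2.7 = 0 → Q_y = 27/8.5 = 3.17647 ≈ 3.176 kN.
ΣF_y = 0: P_y + 3.17647 − 10 = 0 → P_y = 6.824 kN.
ΣF_x = 0: no horizontal applied forces, so P_x = 0.

P_x = 0, P_y = 6.824 kN, Q_y = 3.176 kN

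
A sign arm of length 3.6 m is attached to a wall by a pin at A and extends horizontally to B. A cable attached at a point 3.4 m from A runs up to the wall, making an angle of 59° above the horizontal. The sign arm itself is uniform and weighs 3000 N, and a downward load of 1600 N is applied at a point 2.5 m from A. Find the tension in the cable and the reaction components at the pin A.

ΣM about A: T·sin59°·3.4 − 3000·1.8 − 1600·2.5 = 0 → T = 9400/(3.4·0.857167) = 3225.4 ≈ 3225 N.
ΣF_x = 0: A_x − T·cos59° = 0 → A_x = 3225.4 × 0.515038 = 1661 N.
ΣF_y = 0: A_y + T·sin59° − 3000 − 1600 = 0 → A_y = 4600 − 3225.4 × 0.857167 = 1835 N.

T = 3225 N, A_x = 1661 N, A_y = 1835 N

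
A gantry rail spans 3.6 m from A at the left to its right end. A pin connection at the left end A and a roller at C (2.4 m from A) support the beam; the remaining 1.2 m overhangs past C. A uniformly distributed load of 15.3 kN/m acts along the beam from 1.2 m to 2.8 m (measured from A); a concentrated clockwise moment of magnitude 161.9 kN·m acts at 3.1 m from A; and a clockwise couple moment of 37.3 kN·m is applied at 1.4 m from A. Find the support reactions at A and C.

A_x = 0, A_y = -78.92 kN, C_y = 103.4 kN

Resultant of the distributed load: 15.3 × 1.6 = 24.48 kN at 2 m from A.
Taking moments about A: C_y·2.4 − (15.3·1.6)·2 − 161.9 − 37.3 = 0 → C_y = 248.16/2.4 = 103.4 kN.
ΣF_y = 0: A_y + 103.4 − 15.3·1.6 = 0 → A_y = -78.92 kN.
ΣF_x = 0: no horizontal applied forces, so A_x = 0.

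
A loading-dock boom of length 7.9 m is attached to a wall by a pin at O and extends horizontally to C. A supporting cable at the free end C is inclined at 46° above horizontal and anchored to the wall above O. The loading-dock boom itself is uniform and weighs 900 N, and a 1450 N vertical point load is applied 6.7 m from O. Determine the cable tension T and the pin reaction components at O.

ΣM about O: T·sin46°·7.9 − 900·3.95 − 1450·6.7 = 0 → T = 13270/(7.9·0.71934) = 2335.12 ≈ 2335 N.
ΣF_x = 0: O_x − T·cos46° = 0 → O_x = 2335.12 × 0.694658 = 1622 N.
ΣF_y = 0: O_y + T·sin46° − 900 − 1450 = 0 → O_y = 2350 − 2335.12 × 0.71934 = 670.3 N.

T = 2335 N, O_x = 1622 N, O_y = 670.3 N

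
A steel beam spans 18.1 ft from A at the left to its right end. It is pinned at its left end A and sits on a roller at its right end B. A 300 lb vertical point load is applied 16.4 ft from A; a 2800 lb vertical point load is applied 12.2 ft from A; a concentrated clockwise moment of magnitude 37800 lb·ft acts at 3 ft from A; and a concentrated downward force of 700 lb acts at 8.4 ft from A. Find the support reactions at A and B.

A_x = 0, A_y = -772.4 lb, B_y = 4572 lb

ΣM about A: B_y·18.1 − 300·16.4 − 2800·12.2 − 37800 − 700·8.4 = 0 → B_y = 82760/18.1 = 4572.38 ≈ 4572 lb.
ΣF_y = 0: A_y + 4572.38 − 300 − 2800 − 700 = 0 → A_y = -772.4 lb.
ΣF_x = 0: no horizontal applied forces, so A_x = 0.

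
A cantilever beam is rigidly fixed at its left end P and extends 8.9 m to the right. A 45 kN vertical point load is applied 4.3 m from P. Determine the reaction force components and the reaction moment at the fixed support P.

P_x = 0, P_y = 45.00 kN, M_P = 193.5 kN·m

ΣF_x = 0: P_x = 0.
ΣF_y = 0: P_y − 45 = 0 → P_y = 45.00 kN.
ΣM about P: M_P − 45·4.3 = 0 → M_P = 193.5 kN·m.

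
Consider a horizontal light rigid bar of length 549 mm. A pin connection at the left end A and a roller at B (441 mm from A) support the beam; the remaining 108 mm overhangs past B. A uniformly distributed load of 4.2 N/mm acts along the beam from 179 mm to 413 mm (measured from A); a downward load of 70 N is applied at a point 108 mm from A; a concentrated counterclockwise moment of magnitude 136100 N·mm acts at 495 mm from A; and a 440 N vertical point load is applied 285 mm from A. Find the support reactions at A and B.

A_x = 0, A_y = 840.3 N, B_y = 652.5 N

Resultant of the distributed load: 4.2 × 234 = 982.8 N at 296 mm from A.
Taking moments about A: B_y·441 − (4.2·234)·296 − 70·108 + 136100 − 440·285 = 0 → B_y = 287768.8/441 = 652.537 ≈ 652.5 N.
ΣF_y = 0: A_y + 652.537 − 4.2·234 − 70 − 440 = 0 → A_y = 840.3 N.
ΣF_x = 0: no horizontal applied forces, so A_x = 0.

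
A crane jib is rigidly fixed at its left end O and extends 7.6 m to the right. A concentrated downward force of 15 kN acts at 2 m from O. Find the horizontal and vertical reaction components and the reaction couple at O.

ΣF_x = 0: O_x = 0.
ΣF_y = 0: O_y − 15 = 0 → O_y = 15.00 kN.
ΣM about O: M_O − 15·2 = 0 → M_O = 30.00 kN·m.

O_x = 0, O_y = 15.00 kN, M_O = 30.00 kN·m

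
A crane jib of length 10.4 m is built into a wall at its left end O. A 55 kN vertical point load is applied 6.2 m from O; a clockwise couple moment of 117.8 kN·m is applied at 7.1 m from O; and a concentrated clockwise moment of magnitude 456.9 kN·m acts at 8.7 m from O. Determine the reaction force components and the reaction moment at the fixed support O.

ΣF_x = 0: O_x = 0.
ΣF_y = 0: O_y − 55 = 0 → O_y = 55.00 kN.
ΣM about O: M_O − 55·6.2 − 117.8 − 456.9 = 0 → M_O = 915.7 kN·m.

O_x = 0, O_y = 55.00 kN, M_O = 915.7 kN·m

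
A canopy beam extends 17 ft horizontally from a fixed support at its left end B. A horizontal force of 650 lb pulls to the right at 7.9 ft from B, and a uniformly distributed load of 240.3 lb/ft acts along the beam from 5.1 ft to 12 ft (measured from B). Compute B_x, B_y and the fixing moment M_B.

B_x = -650.0 lb, B_y = 1658 lb, M_B = 14180 lb·ft

Resultant of the distributed load: 240.3 × 6.9 = 1658.07 lb at 8.55 ft from B.
ΣF_x = 0: B_x + 650 = 0 → B_x = -650.0 lb.
ΣF_y = 0: B_y − 240.3·6.9 = 0 → B_y = 1658 lb.
ΣM about B: M_B − (240.3·6.9)·8.55 = 0 → M_B = 14180 lb·ft.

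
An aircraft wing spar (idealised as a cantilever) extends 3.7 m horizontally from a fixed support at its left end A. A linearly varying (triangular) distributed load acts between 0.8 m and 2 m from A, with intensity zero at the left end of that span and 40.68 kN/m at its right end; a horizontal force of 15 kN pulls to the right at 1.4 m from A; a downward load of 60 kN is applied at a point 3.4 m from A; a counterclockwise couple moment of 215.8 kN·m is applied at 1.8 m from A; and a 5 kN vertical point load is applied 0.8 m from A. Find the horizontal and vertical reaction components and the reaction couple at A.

Resultant of the triangular load: ½ × 40.68 × 1.2 = 24.408 kN, acting at 1.6 m from A (one-third of the span from the peak).
ΣF_x = 0: A_x + 15 = 0 → A_x = -15.00 kN.
ΣF_y = 0: A_y − ½·40.68·1.2 − 60 − 5 = 0 → A_y = 89.41 kN.
ΣM about A: M_A − (½·40.68·1.2)·1.6 − 60·3.4 + 215.8 − 5·0.8 = 0 → M_A = 31.25 kN·m.

A_x = -15.00 kN, A_y = 89.41 kN, M_A = 31.25 kN·m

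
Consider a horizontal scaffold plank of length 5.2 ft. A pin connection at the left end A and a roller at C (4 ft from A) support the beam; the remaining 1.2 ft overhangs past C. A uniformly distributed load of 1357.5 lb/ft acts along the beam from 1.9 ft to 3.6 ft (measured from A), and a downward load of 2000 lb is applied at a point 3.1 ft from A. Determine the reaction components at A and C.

A_x = 0, A_y = 1171 lb, C_y = 3137 lb

Resultant of the distributed load: 1357.5 × 1.7 = 2307.75 lb at 2.75 ft from A.
ΣM about A: C_y·4 − (1357.5·1.7)·2.75 − 2000·3.1 = 0 → C_y = 12546.3125/4 = 3136.58 ≈ 3137 lb.
ΣF_y = 0: A_y + 3136.58 − 1357.5·1.7 − 2000 = 0 → A_y = 1171 lb.
ΣF_x = 0: no horizontal applied forces, so A_x = 0.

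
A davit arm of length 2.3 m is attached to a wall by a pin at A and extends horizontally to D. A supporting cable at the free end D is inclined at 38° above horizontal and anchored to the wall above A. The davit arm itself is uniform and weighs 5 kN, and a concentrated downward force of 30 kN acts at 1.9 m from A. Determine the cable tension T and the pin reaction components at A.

T = 44.31 kN, A_x = 34.92 kN, A_y = 7.717 kN

ΣM about A: T·sin38°·2.3 − 5·1.15 − 30·1.9 = 0 → T = 62.75/(2.3·0.615661) = 44.3143 ≈ 44.31 kN.
ΣF_x = 0: A_x − T·cos38° = 0 → A_x = 44.3143 × 0.788011 = 34.92 kN.
ΣF_y = 0: A_y + T·sin38° − 5 − 30 = 0 → A_y = 35 − 44.3143 × 0.615661 = 7.717 kN.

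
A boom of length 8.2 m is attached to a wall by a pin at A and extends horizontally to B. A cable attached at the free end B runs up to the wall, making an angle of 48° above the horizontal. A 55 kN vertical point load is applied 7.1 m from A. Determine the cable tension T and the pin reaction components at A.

T = 64.08 kN, A_x = 42.88 kN, A_y = 7.378 kN

ΣM about A: T·sin48°·8.2 − 55·7.1 = 0 → T = 390.5/(8.2·0.743145) = 64.0816 ≈ 64.08 kN.
ΣF_x = 0: A_x − T·cos48° = 0 → A_x = 64.0816 × 0.669131 = 42.88 kN.
ΣF_y = 0: A_y + T·sin48° − 55 = 0 → A_y = 55 − 64.0816 × 0.743145 = 7.378 kN.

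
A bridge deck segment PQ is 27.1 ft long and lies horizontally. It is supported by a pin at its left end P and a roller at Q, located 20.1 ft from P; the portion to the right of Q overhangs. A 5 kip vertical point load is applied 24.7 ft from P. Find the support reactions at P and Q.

P_x = 0, P_y = -1.144 kip, Q_y = 6.144 kip

Taking moments about P: Q_y·20.1 − 5·24.7 = 0 → Q_y = 123.5/20.1 = 6.14428 ≈ 6.144 kip.
ΣF_y = 0: P_y + 6.14428 − 5 = 0 → P_y = -1.144 kip.
ΣF_x = 0: no horizontal applied forces, so P_x = 0.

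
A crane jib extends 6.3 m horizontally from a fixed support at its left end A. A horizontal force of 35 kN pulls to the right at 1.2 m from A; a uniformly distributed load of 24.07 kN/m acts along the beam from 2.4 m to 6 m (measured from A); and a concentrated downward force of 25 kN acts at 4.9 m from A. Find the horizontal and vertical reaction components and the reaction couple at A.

A_x = -35.00 kN, A_y = 111.7 kN, M_A = 486.4 kN·m

Resultant of the distributed load: 24.07 × 3.6 = 86.652 kN at 4.2 m from A.
ΣF_x = 0: A_x + 35 = 0 → A_x = -35.00 kN.
ΣF_y = 0: A_y − 24.07·3.6 − 25 = 0 → A_y = 111.7 kN.
ΣM about A: M_A − (24.07·3.6)·4.2 − 25·4.9 = 0 → M_A = 486.4 kN·m.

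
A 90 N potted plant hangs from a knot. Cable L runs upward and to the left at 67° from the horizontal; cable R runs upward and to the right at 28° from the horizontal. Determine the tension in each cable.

ΣF_x = 0: −T_L·cos67° + T_R·cos28° = 0 → T_R = 0.44253·T_L.
ΣF_y = 0: T_L·sin67° + T_R·sin28° = 90.
Substitute: T_L·(0.920505 + 0.44253·0.469472) = 90 → T_L = 79.7688 ≈ 79.77 N.
Then T_R = 0.44253 × 79.7688 = 35.30 N.

T_L = 79.77 N, T_R = 35.30 N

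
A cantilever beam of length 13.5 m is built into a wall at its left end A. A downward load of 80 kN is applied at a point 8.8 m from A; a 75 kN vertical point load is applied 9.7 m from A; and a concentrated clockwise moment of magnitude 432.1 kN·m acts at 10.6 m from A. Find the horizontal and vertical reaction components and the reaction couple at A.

ΣF_x = 0: A_x = 0.
ΣF_y = 0: A_y − 80 − 75 = 0 → A_y = 155.0 kN.
ΣM about A: M_A − 80·8.8 − 75·9.7 − 432.1 = 0 → M_A = 1864 kN·m.

A_x = 0, A_y = 155.0 kN, M_A = 1864 kN·m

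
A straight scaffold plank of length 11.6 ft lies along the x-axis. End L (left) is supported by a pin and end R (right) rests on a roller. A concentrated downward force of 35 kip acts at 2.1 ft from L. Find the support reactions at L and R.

Taking moments about L: R_y·11.6 − 35·2.1 = 0 → R_y = 73.5/11.6 = 6.33621 ≈ 6.336 kip.
ΣF_y = 0: L_y + 6.33621 − 35 = 0 → L_y = 28.66 kip.
ΣF_x = 0: no horizontal applied forces, so L_x = 0.

L_x = 0, L_y = 28.66 kip, R_y = 6.336 kip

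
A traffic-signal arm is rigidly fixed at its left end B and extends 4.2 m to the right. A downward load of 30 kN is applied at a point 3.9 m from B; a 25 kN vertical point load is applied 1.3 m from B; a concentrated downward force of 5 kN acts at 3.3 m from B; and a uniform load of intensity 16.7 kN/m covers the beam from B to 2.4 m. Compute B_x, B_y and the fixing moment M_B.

Resultant of the distributed load: 16.7 × 2.4 = 40.08 kN at 1.2 m from B.
ΣF_x = 0: B_x = 0.
ΣF_y = 0: B_y − 30 − 25 − 5 − 16.7·2.4 = 0 → B_y = 100.1 kN.
ΣM about B: M_B − 30·3.9 − 25·1.3 − 5·3.3 − (16.7·2.4)·1.2 = 0 → M_B = 214.1 kN·m.

B_x = 0, B_y = 100.1 kN, M_B = 214.1 kN·m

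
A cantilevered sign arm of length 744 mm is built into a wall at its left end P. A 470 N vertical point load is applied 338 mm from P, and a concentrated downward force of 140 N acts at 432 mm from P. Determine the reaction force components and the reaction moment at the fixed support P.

P_x = 0, P_y = 610.0 N, M_P = 219300 N·mm

ΣF_x = 0: P_x = 0.
ΣF_y = 0: P_y − 470 − 140 = 0 → P_y = 610.0 N.
ΣM about P: M_P − 470·338 − 140·432 = 0 → M_P = 219300 N·mm.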